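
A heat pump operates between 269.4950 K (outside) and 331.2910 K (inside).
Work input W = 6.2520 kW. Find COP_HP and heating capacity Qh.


COP = 331.2910 / 61.7960 = 5.3610
Qh = 5.3610 * 6.2520 = 33.5172 kW

COP = 5.3610, Qh = 33.5172 kW


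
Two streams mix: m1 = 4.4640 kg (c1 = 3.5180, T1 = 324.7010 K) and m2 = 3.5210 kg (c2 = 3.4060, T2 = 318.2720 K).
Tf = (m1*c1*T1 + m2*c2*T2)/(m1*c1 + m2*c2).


num = 8916.1040
den = 27.6969
Tf = 321.9173 K

321.9173 K


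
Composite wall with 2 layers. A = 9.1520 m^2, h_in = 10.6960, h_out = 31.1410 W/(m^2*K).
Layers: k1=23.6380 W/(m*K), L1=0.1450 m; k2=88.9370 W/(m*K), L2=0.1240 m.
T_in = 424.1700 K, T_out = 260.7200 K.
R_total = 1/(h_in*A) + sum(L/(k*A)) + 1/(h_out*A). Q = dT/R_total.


R_conv_in = 1/(10.6960*9.1520) = 0.0102
R_1 = 0.1450/(23.6380*9.1520) = 0.0007
R_2 = 0.1240/(88.9370*9.1520) = 0.0002
R_conv_out = 1/(31.1410*9.1520) = 0.0035
R_total = 0.0145 K/W
Q = 163.4500 / 0.0145 = 11236.0618 W

R_total = 0.0145 K/W, Q = 11236.0618 W


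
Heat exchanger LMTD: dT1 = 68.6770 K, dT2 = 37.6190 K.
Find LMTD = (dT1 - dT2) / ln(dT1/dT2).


dT1/dT2 = 1.8256
ln(dT1/dT2) = 0.6019
LMTD = 31.0580 / 0.6019 = 51.5995 K

51.5995 K


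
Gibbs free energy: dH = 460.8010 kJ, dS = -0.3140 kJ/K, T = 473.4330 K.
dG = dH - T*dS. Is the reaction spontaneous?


T*dS = 473.4330 * -0.3140 = -148.6580 kJ
dG = 460.8010 + 148.6580 = 609.4590 kJ (non-spontaneous)

dG = 609.4590 kJ, non-spontaneous


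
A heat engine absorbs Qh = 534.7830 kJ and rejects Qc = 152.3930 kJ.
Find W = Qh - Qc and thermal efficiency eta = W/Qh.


W = 534.7830 - 152.3930 = 382.3900 kJ
eta = 382.3900 / 534.7830 = 0.7150 = 71.5038%

W = 382.3900 kJ, eta = 71.5038%


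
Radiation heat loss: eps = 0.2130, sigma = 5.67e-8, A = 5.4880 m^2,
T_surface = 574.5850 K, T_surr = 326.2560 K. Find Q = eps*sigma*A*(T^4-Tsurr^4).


T^4 = 1.0900e+11
Tsurr^4 = 1.1330e+10
Q = 0.2130 * 5.67e-8 * 5.4880 * 9.7668e+10 = 6473.3193 W

6473.3193 W


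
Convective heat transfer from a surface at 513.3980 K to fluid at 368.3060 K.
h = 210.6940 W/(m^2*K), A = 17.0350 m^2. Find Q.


dT = 145.0920 K
Q = 210.6940 * 17.0350 * 145.0920 = 520760.1859 W

520760.1859 W


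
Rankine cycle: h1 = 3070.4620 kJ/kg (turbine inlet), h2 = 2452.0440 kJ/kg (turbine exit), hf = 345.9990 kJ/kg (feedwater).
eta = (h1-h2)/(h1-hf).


W = 618.4180 kJ/kg
Q_in = 2724.4630 kJ/kg
eta = 0.2270 = 22.6987%

eta = 22.6987%


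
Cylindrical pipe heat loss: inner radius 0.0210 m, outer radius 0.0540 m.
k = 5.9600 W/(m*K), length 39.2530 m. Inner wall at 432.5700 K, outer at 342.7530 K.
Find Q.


dT = 89.8170 K
ln(ro/ri) = 0.9445
Q = 2*pi*5.9600*39.2530*89.8170 / 0.9445 = 139789.0709 W

139789.0709 W


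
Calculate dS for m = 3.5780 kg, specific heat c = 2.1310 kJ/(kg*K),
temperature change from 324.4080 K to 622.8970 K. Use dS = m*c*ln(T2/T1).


T2/T1 = 1.9201
ln(T2/T1) = 0.6524
dS = 3.5780 * 2.1310 * 0.6524 = 4.9742 kJ/K

4.9742 kJ/K


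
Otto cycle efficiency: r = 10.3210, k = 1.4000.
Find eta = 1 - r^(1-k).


r^(k-1) = 2.5438
eta = 1 - 1/2.5438 = 0.6069 = 60.6893%

60.6893%


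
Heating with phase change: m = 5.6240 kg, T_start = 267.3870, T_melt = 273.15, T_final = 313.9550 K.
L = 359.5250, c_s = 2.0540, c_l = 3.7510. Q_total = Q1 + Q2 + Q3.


Q1 (sensible, solid) = 5.6240 * 2.0540 * 5.7630 = 66.5724 kJ
Q2 (latent) = 5.6240 * 359.5250 = 2021.9686 kJ
Q3 (sensible, liquid) = 5.6240 * 3.7510 * 40.8050 = 860.8069 kJ
Q_total = 2949.3480 kJ

2949.3480 kJ


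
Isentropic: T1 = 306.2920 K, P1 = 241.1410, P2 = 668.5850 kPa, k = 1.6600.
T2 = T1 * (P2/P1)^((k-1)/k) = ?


(k-1)/k = 0.3976
(P2/P1)^exp = 1.5000
T2 = 306.2920 * 1.5000 = 459.4335 K

459.4335 K


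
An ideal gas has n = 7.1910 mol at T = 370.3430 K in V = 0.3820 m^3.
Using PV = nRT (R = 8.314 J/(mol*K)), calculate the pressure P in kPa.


P = nRT/V = 7.1910 * 8.314 * 370.3430 / 0.3820
= 22141.3170 / 0.3820 = 57961.5627 Pa = 57.9616 kPa

57.9616 kPa


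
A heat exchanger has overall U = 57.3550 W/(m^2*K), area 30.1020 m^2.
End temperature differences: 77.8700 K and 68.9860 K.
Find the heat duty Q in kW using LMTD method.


LMTD = 73.3383 K
Q = 57.3550 * 30.1020 * 73.3383 = 126618.6595 W = 126.6187 kW

126.6187 kW


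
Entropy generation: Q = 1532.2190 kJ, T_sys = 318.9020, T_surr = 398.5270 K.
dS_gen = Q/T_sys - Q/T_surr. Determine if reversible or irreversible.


dS_sys = 1532.2190/318.9020 = 4.8047 kJ/K
dS_surr = -1532.2190/398.5270 = -3.8447 kJ/K
dS_gen = 4.8047 - 3.8447 = 0.9600 kJ/K (irreversible)

dS_gen = 0.9600 kJ/K, irreversible


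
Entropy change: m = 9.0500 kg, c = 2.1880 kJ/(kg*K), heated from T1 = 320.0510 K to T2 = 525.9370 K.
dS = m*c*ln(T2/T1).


T2/T1 = 1.6433
ln(T2/T1) = 0.4967
dS = 9.0500 * 2.1880 * 0.4967 = 9.8354 kJ/K

9.8354 kJ/K


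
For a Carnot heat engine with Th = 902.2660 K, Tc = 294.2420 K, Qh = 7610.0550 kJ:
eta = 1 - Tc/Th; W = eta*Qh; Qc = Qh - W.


eta = 1 - 294.2420/902.2660 = 0.6739
W = 0.6739 * 7610.0550 = 5128.3059 kJ
Qc = 7610.0550 - 5128.3059 = 2481.7491 kJ

eta = 67.3886%, W = 5128.3059 kJ, Qc = 2481.7491 kJ


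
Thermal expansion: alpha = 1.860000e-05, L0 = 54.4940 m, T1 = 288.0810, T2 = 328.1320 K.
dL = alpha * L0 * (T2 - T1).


dT = 40.0510 K
dL = 1.860000e-05 * 54.4940 * 40.0510 = 0.040595 m
L_final = 54.534595 m

dL = 0.040595 m


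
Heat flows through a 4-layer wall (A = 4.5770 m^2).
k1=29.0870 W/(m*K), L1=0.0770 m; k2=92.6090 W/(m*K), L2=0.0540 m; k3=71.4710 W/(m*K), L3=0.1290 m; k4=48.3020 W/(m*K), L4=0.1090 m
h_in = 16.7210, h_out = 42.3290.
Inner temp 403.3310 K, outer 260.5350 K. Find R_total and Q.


R_conv_in = 1/(16.7210*4.5770) = 0.0131
R_1 = 0.0770/(29.0870*4.5770) = 0.0006
R_2 = 0.0540/(92.6090*4.5770) = 0.0001
R_3 = 0.1290/(71.4710*4.5770) = 0.0004
R_4 = 0.1090/(48.3020*4.5770) = 0.0005
R_conv_out = 1/(42.3290*4.5770) = 0.0052
R_total = 0.0198 K/W
Q = 142.7960 / 0.0198 = 7204.2247 W

R_total = 0.0198 K/W, Q = 7204.2247 W


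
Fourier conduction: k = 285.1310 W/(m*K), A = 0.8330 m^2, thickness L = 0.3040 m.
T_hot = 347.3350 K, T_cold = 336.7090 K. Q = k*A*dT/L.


dT = 10.6260 K
Q = 285.1310 * 0.8330 * 10.6260 / 0.3040 = 8302.0562 W

8302.0562 W


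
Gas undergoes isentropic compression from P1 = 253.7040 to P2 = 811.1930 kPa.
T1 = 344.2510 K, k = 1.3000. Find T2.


(k-1)/k = 0.2308
(P2/P1)^exp = 1.3077
T2 = 344.2510 * 1.3077 = 450.1599 K

450.1599 K


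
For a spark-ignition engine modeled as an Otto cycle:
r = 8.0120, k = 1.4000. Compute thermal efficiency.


r^(k-1) = 2.2988
eta = 1 - 1/2.2988 = 0.5650 = 56.4986%

56.4986%


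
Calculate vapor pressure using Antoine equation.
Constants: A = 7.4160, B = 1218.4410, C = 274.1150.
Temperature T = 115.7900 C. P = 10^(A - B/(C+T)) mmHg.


C+T = 389.9050
B/(C+T) = 3.1250
log10(P) = 7.4160 - 3.1250 = 4.2910
P = 10^4.2910 = 19544.7940 mmHg

19544.7940 mmHg


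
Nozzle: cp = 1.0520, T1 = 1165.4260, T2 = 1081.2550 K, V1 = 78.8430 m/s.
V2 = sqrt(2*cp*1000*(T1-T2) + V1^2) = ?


dT = 84.1710 K
2*cp*1000*dT = 177095.7840
V1^2 = 6216.2186
V2 = sqrt(183312.0026) = 428.1495 m/s

428.1495 m/s


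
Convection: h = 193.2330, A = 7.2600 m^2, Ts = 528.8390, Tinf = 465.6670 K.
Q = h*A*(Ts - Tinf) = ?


dT = 63.1720 K
Q = 193.2330 * 7.2600 * 63.1720 = 88622.2035 W

88622.2035 W


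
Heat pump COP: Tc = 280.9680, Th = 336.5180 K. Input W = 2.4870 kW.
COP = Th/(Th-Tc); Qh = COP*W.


COP = 336.5180 / 55.5500 = 6.0579
Qh = 6.0579 * 2.4870 = 15.0661 kW

COP = 6.0579, Qh = 15.0661 kW


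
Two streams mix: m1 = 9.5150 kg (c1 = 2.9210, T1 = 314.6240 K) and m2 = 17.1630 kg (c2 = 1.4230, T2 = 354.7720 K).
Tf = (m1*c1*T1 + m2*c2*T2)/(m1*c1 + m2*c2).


num = 17409.0224
den = 52.2163
Tf = 333.4023 K

333.4023 K


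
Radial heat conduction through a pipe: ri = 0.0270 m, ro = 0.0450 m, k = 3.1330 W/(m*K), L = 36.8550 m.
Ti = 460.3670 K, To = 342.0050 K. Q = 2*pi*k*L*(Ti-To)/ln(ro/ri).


dT = 118.3620 K
ln(ro/ri) = 0.5108
Q = 2*pi*3.1330*36.8550*118.3620 / 0.5108 = 168103.3235 W

168103.3235 W


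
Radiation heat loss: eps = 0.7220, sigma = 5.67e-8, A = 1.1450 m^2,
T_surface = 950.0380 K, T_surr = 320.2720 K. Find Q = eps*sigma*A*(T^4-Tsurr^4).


T^4 = 8.1464e+11
Tsurr^4 = 1.0521e+10
Q = 0.7220 * 5.67e-8 * 1.1450 * 8.0412e+11 = 37691.5478 W

37691.5478 W


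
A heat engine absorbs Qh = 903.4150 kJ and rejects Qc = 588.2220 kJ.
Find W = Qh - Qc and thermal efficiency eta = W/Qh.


W = 903.4150 - 588.2220 = 315.1930 kJ
eta = 315.1930 / 903.4150 = 0.3489 = 34.8891%

W = 315.1930 kJ, eta = 34.8891%


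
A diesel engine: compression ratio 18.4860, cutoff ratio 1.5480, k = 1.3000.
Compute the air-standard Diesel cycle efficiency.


r^(k-1) = 2.3991
rc^k = 1.7648
eta = 0.5525 = 55.2507%

55.2507%


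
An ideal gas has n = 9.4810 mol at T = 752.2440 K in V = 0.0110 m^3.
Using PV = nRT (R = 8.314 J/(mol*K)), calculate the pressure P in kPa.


P = nRT/V = 9.4810 * 8.314 * 752.2440 / 0.0110
= 59295.6589 / 0.0110 = 5390514.4433 Pa = 5390.5144 kPa

5390.5144 kPa


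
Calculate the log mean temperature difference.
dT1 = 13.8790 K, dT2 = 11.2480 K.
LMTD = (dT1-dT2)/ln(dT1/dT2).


dT1/dT2 = 1.2339
ln(dT1/dT2) = 0.2102
LMTD = 2.6310 / 0.2102 = 12.5175 K

12.5175 K


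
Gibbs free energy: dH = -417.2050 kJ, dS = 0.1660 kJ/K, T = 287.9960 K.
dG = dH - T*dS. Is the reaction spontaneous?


T*dS = 287.9960 * 0.1660 = 47.8073 kJ
dG = -417.2050 - 47.8073 = -465.0123 kJ (spontaneous)

dG = -465.0123 kJ, spontaneous


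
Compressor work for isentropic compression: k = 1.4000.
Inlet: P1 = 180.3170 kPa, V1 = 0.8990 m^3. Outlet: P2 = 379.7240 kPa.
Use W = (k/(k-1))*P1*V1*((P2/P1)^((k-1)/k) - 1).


(k-1)/k = 0.2857
(P2/P1)^exp = 1.2371
W = 3.5000 * 180.3170 * 0.8990 * (1.2371 - 1) = 134.5295 kJ

134.5295 kJ


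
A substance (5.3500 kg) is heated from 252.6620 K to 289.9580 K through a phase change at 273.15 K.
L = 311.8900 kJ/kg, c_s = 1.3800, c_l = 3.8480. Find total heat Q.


Q1 (sensible, solid) = 5.3500 * 1.3800 * 20.4880 = 151.2629 kJ
Q2 (latent) = 5.3500 * 311.8900 = 1668.6115 kJ
Q3 (sensible, liquid) = 5.3500 * 3.8480 * 16.8080 = 346.0229 kJ
Q_total = 2165.8973 kJ

2165.8973 kJ


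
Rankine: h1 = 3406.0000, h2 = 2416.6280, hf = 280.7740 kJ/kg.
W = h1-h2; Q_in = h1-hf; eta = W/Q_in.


W = 989.3720 kJ/kg
Q_in = 3125.2260 kJ/kg
eta = 0.3166 = 31.6576%

eta = 31.6576%


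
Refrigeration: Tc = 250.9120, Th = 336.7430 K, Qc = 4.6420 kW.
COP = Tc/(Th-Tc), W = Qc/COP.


COP = 250.9120 / 85.8310 = 2.9233
W = 4.6420 / 2.9233 = 1.5879 kW

COP = 2.9233, W = 1.5879 kW


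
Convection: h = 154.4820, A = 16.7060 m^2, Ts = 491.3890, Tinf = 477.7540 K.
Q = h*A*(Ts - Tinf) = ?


dT = 13.6350 K
Q = 154.4820 * 16.7060 * 13.6350 = 35188.8847 W

35188.8847 W


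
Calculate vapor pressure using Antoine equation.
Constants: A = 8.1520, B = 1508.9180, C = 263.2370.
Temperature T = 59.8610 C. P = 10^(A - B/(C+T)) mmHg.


C+T = 323.0980
B/(C+T) = 4.6702
log10(P) = 8.1520 - 4.6702 = 3.4818
P = 10^3.4818 = 3032.8030 mmHg

3032.8030 mmHg


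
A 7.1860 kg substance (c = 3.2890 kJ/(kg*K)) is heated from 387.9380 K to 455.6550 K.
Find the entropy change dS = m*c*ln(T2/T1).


T2/T1 = 1.1746
ln(T2/T1) = 0.1609
dS = 7.1860 * 3.2890 * 0.1609 = 3.8026 kJ/K

3.8026 kJ/K


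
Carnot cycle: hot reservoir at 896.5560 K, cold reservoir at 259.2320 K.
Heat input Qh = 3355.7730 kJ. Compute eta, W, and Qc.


eta = 1 - 259.2320/896.5560 = 0.7109
W = 0.7109 * 3355.7730 = 2385.4781 kJ
Qc = 3355.7730 - 2385.4781 = 970.2949 kJ

eta = 71.0858%, W = 2385.4781 kJ, Qc = 970.2949 kJ


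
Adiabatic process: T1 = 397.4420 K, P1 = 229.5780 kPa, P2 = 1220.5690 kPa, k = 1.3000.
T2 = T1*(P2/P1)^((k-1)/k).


(k-1)/k = 0.2308
(P2/P1)^exp = 1.4705
T2 = 397.4420 * 1.4705 = 584.4230 K

584.4230 K


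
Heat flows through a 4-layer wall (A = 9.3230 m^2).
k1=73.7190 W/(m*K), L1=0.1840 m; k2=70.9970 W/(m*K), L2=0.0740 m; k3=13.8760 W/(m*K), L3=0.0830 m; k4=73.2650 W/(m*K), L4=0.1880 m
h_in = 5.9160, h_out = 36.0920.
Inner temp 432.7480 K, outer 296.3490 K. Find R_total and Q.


R_conv_in = 1/(5.9160*9.3230) = 0.0181
R_1 = 0.1840/(73.7190*9.3230) = 0.0003
R_2 = 0.0740/(70.9970*9.3230) = 0.0001
R_3 = 0.0830/(13.8760*9.3230) = 0.0006
R_4 = 0.1880/(73.2650*9.3230) = 0.0003
R_conv_out = 1/(36.0920*9.3230) = 0.0030
R_total = 0.0224 K/W
Q = 136.3990 / 0.0224 = 6089.5110 W

R_total = 0.0224 K/W, Q = 6089.5110 W


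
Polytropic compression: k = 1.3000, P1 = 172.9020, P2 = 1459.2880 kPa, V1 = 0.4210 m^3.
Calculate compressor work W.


(k-1)/k = 0.2308
(P2/P1)^exp = 1.6360
W = 4.3333 * 172.9020 * 0.4210 * (1.6360 - 1) = 200.5994 kJ

200.5994 kJ


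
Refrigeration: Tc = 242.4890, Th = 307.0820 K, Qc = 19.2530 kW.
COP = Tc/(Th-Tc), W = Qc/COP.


COP = 242.4890 / 64.5930 = 3.7541
W = 19.2530 / 3.7541 = 5.1285 kW

COP = 3.7541, W = 5.1285 kW


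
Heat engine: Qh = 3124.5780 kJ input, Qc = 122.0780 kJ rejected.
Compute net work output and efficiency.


W = 3124.5780 - 122.0780 = 3002.5000 kJ
eta = 3002.5000 / 3124.5780 = 0.9609 = 96.0930%

W = 3002.5000 kJ, eta = 96.0930%


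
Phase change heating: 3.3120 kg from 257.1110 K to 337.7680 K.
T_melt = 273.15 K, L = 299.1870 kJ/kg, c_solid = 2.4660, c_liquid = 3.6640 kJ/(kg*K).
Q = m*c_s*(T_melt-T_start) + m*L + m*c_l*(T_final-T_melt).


Q1 (sensible, solid) = 3.3120 * 2.4660 * 16.0390 = 130.9968 kJ
Q2 (latent) = 3.3120 * 299.1870 = 990.9073 kJ
Q3 (sensible, liquid) = 3.3120 * 3.6640 * 64.6180 = 784.1503 kJ
Q_total = 1906.0544 kJ

1906.0544 kJ


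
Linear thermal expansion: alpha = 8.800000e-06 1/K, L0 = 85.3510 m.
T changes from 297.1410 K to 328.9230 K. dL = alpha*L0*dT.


dT = 31.7820 K
dL = 8.800000e-06 * 85.3510 * 31.7820 = 0.023871 m
L_final = 85.374871 m

dL = 0.023871 m


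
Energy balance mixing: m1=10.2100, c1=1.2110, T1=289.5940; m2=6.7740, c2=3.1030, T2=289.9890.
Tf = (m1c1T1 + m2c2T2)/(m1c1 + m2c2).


num = 9676.1182
den = 33.3840
Tf = 289.8427 K

289.8427 K


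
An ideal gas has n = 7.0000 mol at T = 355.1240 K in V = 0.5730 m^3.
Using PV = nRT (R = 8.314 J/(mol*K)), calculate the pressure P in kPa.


P = nRT/V = 7.0000 * 8.314 * 355.1240 / 0.5730
= 20667.5066 / 0.5730 = 36068.9469 Pa = 36.0689 kPa

36.0689 kPa


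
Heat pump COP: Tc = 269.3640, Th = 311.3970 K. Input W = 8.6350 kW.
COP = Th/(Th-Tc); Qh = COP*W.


COP = 311.3970 / 42.0330 = 7.4084
Qh = 7.4084 * 8.6350 = 63.9715 kW

COP = 7.4084, Qh = 63.9715 kW


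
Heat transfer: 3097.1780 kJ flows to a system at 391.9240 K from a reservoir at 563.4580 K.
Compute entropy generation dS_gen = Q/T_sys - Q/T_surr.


dS_sys = 3097.1780/391.9240 = 7.9025 kJ/K
dS_surr = -3097.1780/563.4580 = -5.4967 kJ/K
dS_gen = 7.9025 - 5.4967 = 2.4058 kJ/K (irreversible)

dS_gen = 2.4058 kJ/K, irreversible


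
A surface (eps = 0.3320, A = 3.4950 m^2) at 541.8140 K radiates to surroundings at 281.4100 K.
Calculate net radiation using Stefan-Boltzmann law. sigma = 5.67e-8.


T^4 = 8.6179e+10
Tsurr^4 = 6.2713e+09
Q = 0.3320 * 5.67e-8 * 3.4950 * 7.9908e+10 = 5257.2219 W

5257.2219 W


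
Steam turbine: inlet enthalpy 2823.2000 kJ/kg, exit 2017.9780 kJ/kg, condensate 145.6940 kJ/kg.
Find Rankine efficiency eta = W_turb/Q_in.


W = 805.2220 kJ/kg
Q_in = 2677.5060 kJ/kg
eta = 0.3007 = 30.0736%

eta = 30.0736%


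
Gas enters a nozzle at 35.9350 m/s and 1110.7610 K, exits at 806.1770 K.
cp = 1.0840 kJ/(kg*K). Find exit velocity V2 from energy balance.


dT = 304.5840 K
2*cp*1000*dT = 660338.1120
V1^2 = 1291.3242
V2 = sqrt(661629.4362) = 813.4061 m/s

813.4061 m/s


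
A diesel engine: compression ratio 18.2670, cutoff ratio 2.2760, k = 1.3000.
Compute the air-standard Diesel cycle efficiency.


r^(k-1) = 2.3906
rc^k = 2.9129
eta = 0.5176 = 51.7613%

51.7613%


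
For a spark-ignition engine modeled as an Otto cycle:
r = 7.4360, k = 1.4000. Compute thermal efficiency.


r^(k-1) = 2.2312
eta = 1 - 1/2.2312 = 0.5518 = 55.1808%

55.1808%


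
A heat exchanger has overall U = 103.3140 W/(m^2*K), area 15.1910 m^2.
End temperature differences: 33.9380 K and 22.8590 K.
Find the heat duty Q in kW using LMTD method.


LMTD = 28.0346 K
Q = 103.3140 * 15.1910 * 28.0346 = 43998.6850 W = 43.9987 kW

43.9987 kW


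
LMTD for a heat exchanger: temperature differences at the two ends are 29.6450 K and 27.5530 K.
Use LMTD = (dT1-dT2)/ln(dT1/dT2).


dT1/dT2 = 1.0759
ln(dT1/dT2) = 0.0732
LMTD = 2.0920 / 0.0732 = 28.5862 K

28.5862 K


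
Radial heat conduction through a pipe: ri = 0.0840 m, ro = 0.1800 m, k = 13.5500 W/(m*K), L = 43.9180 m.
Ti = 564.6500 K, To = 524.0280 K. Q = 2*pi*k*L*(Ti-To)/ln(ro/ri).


dT = 40.6220 K
ln(ro/ri) = 0.7621
Q = 2*pi*13.5500*43.9180*40.6220 / 0.7621 = 199291.2515 W

199291.2515 W


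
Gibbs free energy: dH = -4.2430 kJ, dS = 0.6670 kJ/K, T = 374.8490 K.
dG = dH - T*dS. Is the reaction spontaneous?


T*dS = 374.8490 * 0.6670 = 250.0243 kJ
dG = -4.2430 - 250.0243 = -254.2673 kJ (spontaneous)

dG = -254.2673 kJ, spontaneous


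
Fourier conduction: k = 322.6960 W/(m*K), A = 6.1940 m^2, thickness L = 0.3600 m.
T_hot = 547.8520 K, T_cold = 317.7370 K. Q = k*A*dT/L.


dT = 230.1150 K
Q = 322.6960 * 6.1940 * 230.1150 / 0.3600 = 1277636.2086 W

1277636.2086 W


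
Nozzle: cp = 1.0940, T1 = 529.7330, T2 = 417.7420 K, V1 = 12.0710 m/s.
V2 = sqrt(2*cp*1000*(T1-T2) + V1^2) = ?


dT = 111.9910 K
2*cp*1000*dT = 245036.3080
V1^2 = 145.7090
V2 = sqrt(245182.0170) = 495.1586 m/s

495.1586 m/s


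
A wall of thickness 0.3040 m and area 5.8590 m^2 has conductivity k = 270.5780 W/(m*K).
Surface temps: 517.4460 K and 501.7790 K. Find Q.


dT = 15.6670 K
Q = 270.5780 * 5.8590 * 15.6670 / 0.3040 = 81701.1633 W

81701.1633 W


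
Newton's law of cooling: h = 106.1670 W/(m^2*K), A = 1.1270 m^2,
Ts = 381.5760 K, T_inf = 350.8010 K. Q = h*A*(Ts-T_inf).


dT = 30.7750 K
Q = 106.1670 * 1.1270 * 30.7750 = 3682.2352 W

3682.2352 W


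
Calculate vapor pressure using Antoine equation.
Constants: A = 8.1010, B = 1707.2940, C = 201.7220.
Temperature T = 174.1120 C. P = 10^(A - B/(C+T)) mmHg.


C+T = 375.8340
B/(C+T) = 4.5427
log10(P) = 8.1010 - 4.5427 = 3.5583
P = 10^3.5583 = 3616.7536 mmHg

3616.7536 mmHg


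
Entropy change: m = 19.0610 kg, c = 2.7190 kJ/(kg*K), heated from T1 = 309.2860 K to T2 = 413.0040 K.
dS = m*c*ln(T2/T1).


T2/T1 = 1.3353
ln(T2/T1) = 0.2892
dS = 19.0610 * 2.7190 * 0.2892 = 14.9879 kJ/K

14.9879 kJ/K


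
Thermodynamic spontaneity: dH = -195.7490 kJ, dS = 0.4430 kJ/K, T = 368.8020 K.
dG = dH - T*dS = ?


T*dS = 368.8020 * 0.4430 = 163.3793 kJ
dG = -195.7490 - 163.3793 = -359.1283 kJ (spontaneous)

dG = -359.1283 kJ, spontaneous


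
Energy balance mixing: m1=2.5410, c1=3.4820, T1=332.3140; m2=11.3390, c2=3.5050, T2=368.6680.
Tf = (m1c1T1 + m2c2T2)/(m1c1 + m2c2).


num = 17592.2794
den = 48.5910
Tf = 362.0484 K

362.0484 K


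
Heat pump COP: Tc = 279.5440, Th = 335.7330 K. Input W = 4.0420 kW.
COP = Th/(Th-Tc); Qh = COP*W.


COP = 335.7330 / 56.1890 = 5.9751
Qh = 5.9751 * 4.0420 = 24.1512 kW

COP = 5.9751, Qh = 24.1512 kW


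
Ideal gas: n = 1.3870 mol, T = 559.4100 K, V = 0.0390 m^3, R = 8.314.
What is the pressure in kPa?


P = nRT/V = 1.3870 * 8.314 * 559.4100 / 0.0390
= 6450.8465 / 0.0390 = 165406.3201 Pa = 165.4063 kPa

165.4063 kPa


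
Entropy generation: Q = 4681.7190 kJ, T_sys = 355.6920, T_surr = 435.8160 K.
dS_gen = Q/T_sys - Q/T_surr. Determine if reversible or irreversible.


dS_sys = 4681.7190/355.6920 = 13.1623 kJ/K
dS_surr = -4681.7190/435.8160 = -10.7424 kJ/K
dS_gen = 13.1623 - 10.7424 = 2.4199 kJ/K (irreversible)

dS_gen = 2.4199 kJ/K, irreversible


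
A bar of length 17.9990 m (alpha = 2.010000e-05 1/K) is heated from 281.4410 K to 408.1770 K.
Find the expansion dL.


dT = 126.7360 K
dL = 2.010000e-05 * 17.9990 * 126.7360 = 0.045851 m
L_final = 18.044851 m

dL = 0.045851 m


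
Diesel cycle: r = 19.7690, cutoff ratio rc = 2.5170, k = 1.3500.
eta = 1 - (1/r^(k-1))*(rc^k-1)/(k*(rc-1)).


r^(k-1) = 2.8418
rc^k = 3.4769
eta = 0.5744 = 57.4407%

57.4407%


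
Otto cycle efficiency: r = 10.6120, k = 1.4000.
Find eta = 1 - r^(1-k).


r^(k-1) = 2.5723
eta = 1 - 1/2.5723 = 0.6112 = 61.1240%

61.1240%


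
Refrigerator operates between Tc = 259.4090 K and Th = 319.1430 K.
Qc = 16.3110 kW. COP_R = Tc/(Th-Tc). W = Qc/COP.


COP = 259.4090 / 59.7340 = 4.3427
W = 16.3110 / 4.3427 = 3.7559 kW

COP = 4.3427, W = 3.7559 kW


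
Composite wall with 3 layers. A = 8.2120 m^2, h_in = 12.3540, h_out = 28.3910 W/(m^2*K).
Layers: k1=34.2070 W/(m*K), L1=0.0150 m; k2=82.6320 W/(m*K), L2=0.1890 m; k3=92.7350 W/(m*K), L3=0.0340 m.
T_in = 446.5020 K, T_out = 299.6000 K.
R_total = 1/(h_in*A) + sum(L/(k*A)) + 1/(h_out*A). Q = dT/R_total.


R_conv_in = 1/(12.3540*8.2120) = 0.0099
R_1 = 0.0150/(34.2070*8.2120) = 5.3398e-05
R_2 = 0.1890/(82.6320*8.2120) = 0.0003
R_3 = 0.0340/(92.7350*8.2120) = 4.4646e-05
R_conv_out = 1/(28.3910*8.2120) = 0.0043
R_total = 0.0145 K/W
Q = 146.9020 / 0.0145 = 10115.3492 W

R_total = 0.0145 K/W, Q = 10115.3492 W


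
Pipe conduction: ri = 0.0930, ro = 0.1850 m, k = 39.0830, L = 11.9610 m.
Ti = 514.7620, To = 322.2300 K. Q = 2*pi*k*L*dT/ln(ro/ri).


dT = 192.5320 K
ln(ro/ri) = 0.6878
Q = 2*pi*39.0830*11.9610*192.5320 / 0.6878 = 822249.4207 W

822249.4207 W


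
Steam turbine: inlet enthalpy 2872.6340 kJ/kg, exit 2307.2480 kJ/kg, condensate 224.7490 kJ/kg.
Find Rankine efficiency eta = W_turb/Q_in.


W = 565.3860 kJ/kg
Q_in = 2647.8850 kJ/kg
eta = 0.2135 = 21.3524%

eta = 21.3524%


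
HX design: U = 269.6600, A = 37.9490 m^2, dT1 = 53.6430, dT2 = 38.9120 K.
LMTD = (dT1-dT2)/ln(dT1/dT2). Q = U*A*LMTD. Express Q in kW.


LMTD = 45.8841 K
Q = 269.6600 * 37.9490 * 45.8841 = 469546.6245 W = 469.5466 kW

469.5466 kW


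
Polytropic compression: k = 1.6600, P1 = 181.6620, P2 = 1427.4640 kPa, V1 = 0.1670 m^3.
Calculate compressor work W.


(k-1)/k = 0.3976
(P2/P1)^exp = 2.2697
W = 2.5152 * 181.6620 * 0.1670 * (2.2697 - 1) = 96.8805 kJ

96.8805 kJ


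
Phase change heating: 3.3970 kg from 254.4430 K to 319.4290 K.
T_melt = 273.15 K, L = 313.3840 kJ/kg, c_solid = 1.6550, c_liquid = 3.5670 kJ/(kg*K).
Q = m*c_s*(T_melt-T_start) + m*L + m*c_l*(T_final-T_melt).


Q1 (sensible, solid) = 3.3970 * 1.6550 * 18.7070 = 105.1714 kJ
Q2 (latent) = 3.3970 * 313.3840 = 1064.5654 kJ
Q3 (sensible, liquid) = 3.3970 * 3.5670 * 46.2790 = 560.7672 kJ
Q_total = 1730.5041 kJ

1730.5041 kJ


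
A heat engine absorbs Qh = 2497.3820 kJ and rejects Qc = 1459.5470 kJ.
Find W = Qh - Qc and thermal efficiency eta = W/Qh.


W = 2497.3820 - 1459.5470 = 1037.8350 kJ
eta = 1037.8350 / 2497.3820 = 0.4156 = 41.5569%

W = 1037.8350 kJ, eta = 41.5569%


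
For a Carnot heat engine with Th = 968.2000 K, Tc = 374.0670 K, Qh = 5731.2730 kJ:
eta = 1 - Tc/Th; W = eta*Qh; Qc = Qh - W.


eta = 1 - 374.0670/968.2000 = 0.6136
W = 0.6136 * 5731.2730 = 3516.9783 kJ
Qc = 5731.2730 - 3516.9783 = 2214.2947 kJ

eta = 61.3647%, W = 3516.9783 kJ, Qc = 2214.2947 kJ


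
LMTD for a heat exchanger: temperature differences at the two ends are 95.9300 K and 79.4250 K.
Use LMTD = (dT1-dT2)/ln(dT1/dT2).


dT1/dT2 = 1.2078
ln(dT1/dT2) = 0.1888
LMTD = 16.5050 / 0.1888 = 87.4180 K

87.4180 K


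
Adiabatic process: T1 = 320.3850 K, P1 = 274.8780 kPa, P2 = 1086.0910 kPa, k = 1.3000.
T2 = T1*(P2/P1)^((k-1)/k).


(k-1)/k = 0.2308
(P2/P1)^exp = 1.3731
T2 = 320.3850 * 1.3731 = 439.9246 K

439.9246 K


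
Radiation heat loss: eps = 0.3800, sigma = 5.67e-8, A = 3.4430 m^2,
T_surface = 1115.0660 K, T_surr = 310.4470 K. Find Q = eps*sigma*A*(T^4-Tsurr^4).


T^4 = 1.5460e+12
Tsurr^4 = 9.2886e+09
Q = 0.3800 * 5.67e-8 * 3.4430 * 1.5367e+12 = 113995.7750 W

113995.7750 W


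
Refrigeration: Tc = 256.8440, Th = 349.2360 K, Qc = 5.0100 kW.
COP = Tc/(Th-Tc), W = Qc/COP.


COP = 256.8440 / 92.3920 = 2.7799
W = 5.0100 / 2.7799 = 1.8022 kW

COP = 2.7799, W = 1.8022 kW


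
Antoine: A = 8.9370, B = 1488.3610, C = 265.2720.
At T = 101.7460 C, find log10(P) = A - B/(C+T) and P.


C+T = 367.0180
B/(C+T) = 4.0553
log10(P) = 8.9370 - 4.0553 = 4.8817
P = 10^4.8817 = 76158.6667 mmHg

76158.6667 mmHg


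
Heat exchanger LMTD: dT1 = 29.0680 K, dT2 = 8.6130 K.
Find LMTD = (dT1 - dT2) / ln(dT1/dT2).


dT1/dT2 = 3.3749
ln(dT1/dT2) = 1.2164
LMTD = 20.4550 / 1.2164 = 16.8165 K

16.8165 K


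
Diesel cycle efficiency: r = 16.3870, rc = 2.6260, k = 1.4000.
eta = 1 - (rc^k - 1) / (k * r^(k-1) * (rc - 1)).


r^(k-1) = 3.0606
rc^k = 3.8638
eta = 0.5890 = 58.8953%

58.8953%


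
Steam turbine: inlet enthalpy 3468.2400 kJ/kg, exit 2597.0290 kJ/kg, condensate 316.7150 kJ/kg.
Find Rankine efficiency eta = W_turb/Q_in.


W = 871.2110 kJ/kg
Q_in = 3151.5250 kJ/kg
eta = 0.2764 = 27.6441%

eta = 27.6441%


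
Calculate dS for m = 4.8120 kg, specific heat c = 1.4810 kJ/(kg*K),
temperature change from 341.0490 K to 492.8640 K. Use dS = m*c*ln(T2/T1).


T2/T1 = 1.4451
ln(T2/T1) = 0.3682
dS = 4.8120 * 1.4810 * 0.3682 = 2.6241 kJ/K

2.6241 kJ/K


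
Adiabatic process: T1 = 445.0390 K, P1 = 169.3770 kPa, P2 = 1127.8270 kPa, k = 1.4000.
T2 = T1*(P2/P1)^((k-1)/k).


(k-1)/k = 0.2857
(P2/P1)^exp = 1.7189
T2 = 445.0390 * 1.7189 = 764.9830 K

764.9830 K


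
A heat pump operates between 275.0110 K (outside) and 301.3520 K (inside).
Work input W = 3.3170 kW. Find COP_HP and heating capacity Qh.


COP = 301.3520 / 26.3410 = 11.4404
Qh = 11.4404 * 3.3170 = 37.9479 kW

COP = 11.4404, Qh = 37.9479 kW


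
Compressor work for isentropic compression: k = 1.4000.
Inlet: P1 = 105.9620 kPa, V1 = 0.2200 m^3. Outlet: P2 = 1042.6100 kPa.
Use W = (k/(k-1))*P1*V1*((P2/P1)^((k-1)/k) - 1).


(k-1)/k = 0.2857
(P2/P1)^exp = 1.9218
W = 3.5000 * 105.9620 * 0.2200 * (1.9218 - 1) = 75.2096 kJ

75.2096 kJ


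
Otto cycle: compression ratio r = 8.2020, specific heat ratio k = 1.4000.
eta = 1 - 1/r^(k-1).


r^(k-1) = 2.3204
eta = 1 - 1/2.3204 = 0.5690 = 56.9045%

56.9045%


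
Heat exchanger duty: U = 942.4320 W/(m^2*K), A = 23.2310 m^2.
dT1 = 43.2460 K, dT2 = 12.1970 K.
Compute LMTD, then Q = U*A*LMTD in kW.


LMTD = 24.5308 K
Q = 942.4320 * 23.2310 * 24.5308 = 537068.5409 W = 537.0685 kW

537.0685 kW


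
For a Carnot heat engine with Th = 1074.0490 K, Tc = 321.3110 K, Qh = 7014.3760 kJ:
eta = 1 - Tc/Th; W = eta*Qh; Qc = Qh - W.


eta = 1 - 321.3110/1074.0490 = 0.7008
W = 0.7008 * 7014.3760 = 4915.9651 kJ
Qc = 7014.3760 - 4915.9651 = 2098.4109 kJ

eta = 70.0841%, W = 4915.9651 kJ, Qc = 2098.4109 kJ


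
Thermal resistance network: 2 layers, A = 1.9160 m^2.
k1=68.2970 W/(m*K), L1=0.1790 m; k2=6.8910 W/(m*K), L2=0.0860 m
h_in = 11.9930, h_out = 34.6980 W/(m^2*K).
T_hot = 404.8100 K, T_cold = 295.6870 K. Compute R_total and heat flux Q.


R_conv_in = 1/(11.9930*1.9160) = 0.0435
R_1 = 0.1790/(68.2970*1.9160) = 0.0014
R_2 = 0.0860/(6.8910*1.9160) = 0.0065
R_conv_out = 1/(34.6980*1.9160) = 0.0150
R_total = 0.0664 K/W
Q = 109.1230 / 0.0664 = 1642.3778 W

R_total = 0.0664 K/W, Q = 1642.3778 W


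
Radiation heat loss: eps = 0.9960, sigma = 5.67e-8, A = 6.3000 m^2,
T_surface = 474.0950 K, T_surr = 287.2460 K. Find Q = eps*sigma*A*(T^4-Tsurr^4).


T^4 = 5.0520e+10
Tsurr^4 = 6.8079e+09
Q = 0.9960 * 5.67e-8 * 6.3000 * 4.3712e+10 = 15551.8499 W

15551.8499 W


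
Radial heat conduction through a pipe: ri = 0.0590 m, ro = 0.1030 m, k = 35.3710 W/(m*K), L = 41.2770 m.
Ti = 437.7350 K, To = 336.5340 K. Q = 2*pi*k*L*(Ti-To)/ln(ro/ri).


dT = 101.2010 K
ln(ro/ri) = 0.5572
Q = 2*pi*35.3710*41.2770*101.2010 / 0.5572 = 1666155.8364 W

1666155.8364 W


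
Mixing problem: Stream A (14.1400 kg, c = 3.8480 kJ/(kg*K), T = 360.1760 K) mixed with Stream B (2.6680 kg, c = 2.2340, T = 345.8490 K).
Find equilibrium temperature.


num = 21658.8034
den = 60.3710
Tf = 358.7615 K

358.7615 K


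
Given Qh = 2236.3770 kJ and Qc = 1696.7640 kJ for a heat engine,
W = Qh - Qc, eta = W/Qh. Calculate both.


W = 2236.3770 - 1696.7640 = 539.6130 kJ
eta = 539.6130 / 2236.3770 = 0.2413 = 24.1289%

W = 539.6130 kJ, eta = 24.1289%


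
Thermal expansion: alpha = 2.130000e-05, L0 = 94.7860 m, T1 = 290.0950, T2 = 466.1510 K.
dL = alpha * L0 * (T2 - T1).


dT = 176.0560 K
dL = 2.130000e-05 * 94.7860 * 176.0560 = 0.355447 m
L_final = 95.141447 m

dL = 0.355447 m


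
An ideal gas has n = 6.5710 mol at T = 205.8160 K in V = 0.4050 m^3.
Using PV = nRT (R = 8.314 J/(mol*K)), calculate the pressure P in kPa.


P = nRT/V = 6.5710 * 8.314 * 205.8160 / 0.4050
= 11243.9944 / 0.4050 = 27762.9492 Pa = 27.7629 kPa

27.7629 kPa


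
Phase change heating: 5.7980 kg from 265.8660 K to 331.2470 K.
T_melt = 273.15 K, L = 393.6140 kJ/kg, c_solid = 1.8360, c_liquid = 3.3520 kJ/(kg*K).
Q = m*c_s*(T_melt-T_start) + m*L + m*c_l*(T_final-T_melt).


Q1 (sensible, solid) = 5.7980 * 1.8360 * 7.2840 = 77.5391 kJ
Q2 (latent) = 5.7980 * 393.6140 = 2282.1740 kJ
Q3 (sensible, liquid) = 5.7980 * 3.3520 * 58.0970 = 1129.1092 kJ
Q_total = 3488.8222 kJ

3488.8222 kJ


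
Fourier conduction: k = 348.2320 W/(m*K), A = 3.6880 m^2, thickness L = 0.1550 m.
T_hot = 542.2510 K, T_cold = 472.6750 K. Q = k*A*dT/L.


dT = 69.5760 K
Q = 348.2320 * 3.6880 * 69.5760 / 0.1550 = 576484.1198 W

576484.1198 W


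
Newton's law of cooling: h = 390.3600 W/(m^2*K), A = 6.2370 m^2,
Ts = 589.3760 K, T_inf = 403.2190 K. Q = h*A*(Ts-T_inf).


dT = 186.1570 K
Q = 390.3600 * 6.2370 * 186.1570 = 453231.8535 W

453231.8535 W


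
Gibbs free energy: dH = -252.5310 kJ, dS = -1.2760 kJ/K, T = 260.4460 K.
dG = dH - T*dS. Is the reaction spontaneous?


T*dS = 260.4460 * -1.2760 = -332.3291 kJ
dG = -252.5310 + 332.3291 = 79.7981 kJ (non-spontaneous)

dG = 79.7981 kJ, non-spontaneous


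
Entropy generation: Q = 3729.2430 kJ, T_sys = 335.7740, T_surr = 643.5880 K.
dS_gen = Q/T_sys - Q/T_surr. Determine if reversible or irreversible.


dS_sys = 3729.2430/335.7740 = 11.1064 kJ/K
dS_surr = -3729.2430/643.5880 = -5.7945 kJ/K
dS_gen = 11.1064 - 5.7945 = 5.3120 kJ/K (irreversible)

dS_gen = 5.3120 kJ/K, irreversible


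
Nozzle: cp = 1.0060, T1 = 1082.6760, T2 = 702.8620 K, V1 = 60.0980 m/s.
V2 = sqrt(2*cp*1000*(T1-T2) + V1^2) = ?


dT = 379.8140 K
2*cp*1000*dT = 764185.7680
V1^2 = 3611.7696
V2 = sqrt(767797.5376) = 876.2406 m/s

876.2406 m/s


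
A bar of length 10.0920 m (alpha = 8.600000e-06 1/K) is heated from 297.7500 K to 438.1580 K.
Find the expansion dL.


dT = 140.4080 K
dL = 8.600000e-06 * 10.0920 * 140.4080 = 0.012186 m
L_final = 10.104186 m

dL = 0.012186 m


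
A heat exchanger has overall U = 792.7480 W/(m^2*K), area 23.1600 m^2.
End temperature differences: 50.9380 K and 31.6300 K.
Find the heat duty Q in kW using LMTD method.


LMTD = 40.5202 K
Q = 792.7480 * 23.1600 * 40.5202 = 743952.4981 W = 743.9525 kW

743.9525 kW


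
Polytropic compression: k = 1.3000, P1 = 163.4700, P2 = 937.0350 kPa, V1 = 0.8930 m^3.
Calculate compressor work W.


(k-1)/k = 0.2308
(P2/P1)^exp = 1.4962
W = 4.3333 * 163.4700 * 0.8930 * (1.4962 - 1) = 313.8981 kJ

313.8981 kJ


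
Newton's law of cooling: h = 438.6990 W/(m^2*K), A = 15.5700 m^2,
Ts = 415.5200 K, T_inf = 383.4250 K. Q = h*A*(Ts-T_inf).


dT = 32.0950 K
Q = 438.6990 * 15.5700 * 32.0950 = 219226.2914 W

219226.2914 W


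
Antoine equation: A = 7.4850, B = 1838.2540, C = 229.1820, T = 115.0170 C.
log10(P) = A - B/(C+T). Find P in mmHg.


C+T = 344.1990
B/(C+T) = 5.3407
log10(P) = 7.4850 - 5.3407 = 2.1443
P = 10^2.1443 = 139.4209 mmHg

139.4209 mmHg


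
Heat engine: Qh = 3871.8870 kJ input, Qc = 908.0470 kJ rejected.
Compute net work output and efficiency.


W = 3871.8870 - 908.0470 = 2963.8400 kJ
eta = 2963.8400 / 3871.8870 = 0.7655 = 76.5477%

W = 2963.8400 kJ, eta = 76.5477%


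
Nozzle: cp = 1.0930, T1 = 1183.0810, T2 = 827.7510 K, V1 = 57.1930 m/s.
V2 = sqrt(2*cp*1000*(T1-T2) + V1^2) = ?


dT = 355.3300 K
2*cp*1000*dT = 776751.3800
V1^2 = 3271.0392
V2 = sqrt(780022.4192) = 883.1888 m/s

883.1888 m/s


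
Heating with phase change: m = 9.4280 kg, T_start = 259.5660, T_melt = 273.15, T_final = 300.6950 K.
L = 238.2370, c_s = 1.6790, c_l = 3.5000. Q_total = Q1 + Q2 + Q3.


Q1 (sensible, solid) = 9.4280 * 1.6790 * 13.5840 = 215.0294 kJ
Q2 (latent) = 9.4280 * 238.2370 = 2246.0984 kJ
Q3 (sensible, liquid) = 9.4280 * 3.5000 * 27.5450 = 908.9299 kJ
Q_total = 3370.0578 kJ

3370.0578 kJ


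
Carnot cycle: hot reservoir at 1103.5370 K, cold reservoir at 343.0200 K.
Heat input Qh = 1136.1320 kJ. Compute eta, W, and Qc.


eta = 1 - 343.0200/1103.5370 = 0.6892
W = 0.6892 * 1136.1320 = 782.9803 kJ
Qc = 1136.1320 - 782.9803 = 353.1517 kJ

eta = 68.9163%, W = 782.9803 kJ, Qc = 353.1517 kJ


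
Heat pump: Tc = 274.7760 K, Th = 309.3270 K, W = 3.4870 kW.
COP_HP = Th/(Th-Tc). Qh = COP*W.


COP = 309.3270 / 34.5510 = 8.9528
Qh = 8.9528 * 3.4870 = 31.2183 kW

COP = 8.9528, Qh = 31.2183 kW


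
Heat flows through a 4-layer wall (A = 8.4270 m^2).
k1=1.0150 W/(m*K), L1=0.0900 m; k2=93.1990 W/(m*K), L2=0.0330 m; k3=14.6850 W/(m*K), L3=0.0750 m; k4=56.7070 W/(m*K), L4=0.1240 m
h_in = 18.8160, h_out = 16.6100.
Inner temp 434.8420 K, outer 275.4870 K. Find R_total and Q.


R_conv_in = 1/(18.8160*8.4270) = 0.0063
R_1 = 0.0900/(1.0150*8.4270) = 0.0105
R_2 = 0.0330/(93.1990*8.4270) = 4.2017e-05
R_3 = 0.0750/(14.6850*8.4270) = 0.0006
R_4 = 0.1240/(56.7070*8.4270) = 0.0003
R_conv_out = 1/(16.6100*8.4270) = 0.0071
R_total = 0.0249 K/W
Q = 159.3550 / 0.0249 = 6404.7862 W

R_total = 0.0249 K/W, Q = 6404.7862 W


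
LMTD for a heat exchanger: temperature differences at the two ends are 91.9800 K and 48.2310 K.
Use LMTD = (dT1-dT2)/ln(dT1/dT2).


dT1/dT2 = 1.9071
ln(dT1/dT2) = 0.6456
LMTD = 43.7490 / 0.6456 = 67.7681 K

67.7681 K


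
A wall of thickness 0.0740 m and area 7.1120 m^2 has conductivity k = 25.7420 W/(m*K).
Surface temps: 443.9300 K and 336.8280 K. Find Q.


dT = 107.1020 K
Q = 25.7420 * 7.1120 * 107.1020 / 0.0740 = 264971.9458 W

264971.9458 W


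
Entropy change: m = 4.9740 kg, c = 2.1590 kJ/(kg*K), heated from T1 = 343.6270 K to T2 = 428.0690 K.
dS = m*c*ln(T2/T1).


T2/T1 = 1.2457
ln(T2/T1) = 0.2197
dS = 4.9740 * 2.1590 * 0.2197 = 2.3596 kJ/K

2.3596 kJ/K


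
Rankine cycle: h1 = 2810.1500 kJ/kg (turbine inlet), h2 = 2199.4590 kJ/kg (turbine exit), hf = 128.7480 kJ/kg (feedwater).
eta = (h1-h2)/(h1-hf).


W = 610.6910 kJ/kg
Q_in = 2681.4020 kJ/kg
eta = 0.2278 = 22.7751%

eta = 22.7751%


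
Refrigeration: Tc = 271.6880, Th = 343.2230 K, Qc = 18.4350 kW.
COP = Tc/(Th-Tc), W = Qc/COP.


COP = 271.6880 / 71.5350 = 3.7980
W = 18.4350 / 3.7980 = 4.8539 kW

COP = 3.7980, W = 4.8539 kW


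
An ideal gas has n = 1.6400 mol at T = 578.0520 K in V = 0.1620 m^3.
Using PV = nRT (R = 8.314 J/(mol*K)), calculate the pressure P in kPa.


P = nRT/V = 1.6400 * 8.314 * 578.0520 / 0.1620
= 7881.7159 / 0.1620 = 48652.5673 Pa = 48.6526 kPa

48.6526 kPa


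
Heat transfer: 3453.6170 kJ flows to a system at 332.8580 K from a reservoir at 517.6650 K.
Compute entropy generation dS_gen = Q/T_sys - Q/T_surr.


dS_sys = 3453.6170/332.8580 = 10.3756 kJ/K
dS_surr = -3453.6170/517.6650 = -6.6715 kJ/K
dS_gen = 10.3756 - 6.6715 = 3.7041 kJ/K (irreversible)

dS_gen = 3.7041 kJ/K, irreversible


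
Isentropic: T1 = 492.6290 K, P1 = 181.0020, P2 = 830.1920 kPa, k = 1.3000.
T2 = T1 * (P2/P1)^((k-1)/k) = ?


(k-1)/k = 0.2308
(P2/P1)^exp = 1.4212
T2 = 492.6290 * 1.4212 = 700.1204 K

700.1204 K


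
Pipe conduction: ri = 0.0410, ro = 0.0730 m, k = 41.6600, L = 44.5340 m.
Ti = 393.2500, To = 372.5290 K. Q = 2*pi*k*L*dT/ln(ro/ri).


dT = 20.7210 K
ln(ro/ri) = 0.5769
Q = 2*pi*41.6600*44.5340*20.7210 / 0.5769 = 418707.2832 W

418707.2832 W


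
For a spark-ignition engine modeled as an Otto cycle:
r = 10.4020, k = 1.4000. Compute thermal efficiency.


r^(k-1) = 2.5518
eta = 1 - 1/2.5518 = 0.6081 = 60.8120%

60.8120%


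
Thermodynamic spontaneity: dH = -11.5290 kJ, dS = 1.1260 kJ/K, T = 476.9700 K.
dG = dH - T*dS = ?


T*dS = 476.9700 * 1.1260 = 537.0682 kJ
dG = -11.5290 - 537.0682 = -548.5972 kJ (spontaneous)

dG = -548.5972 kJ, spontaneous


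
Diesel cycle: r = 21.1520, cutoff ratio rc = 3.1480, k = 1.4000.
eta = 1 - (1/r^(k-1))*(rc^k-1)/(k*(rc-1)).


r^(k-1) = 3.3895
rc^k = 4.9802
eta = 0.6095 = 60.9515%

60.9515%


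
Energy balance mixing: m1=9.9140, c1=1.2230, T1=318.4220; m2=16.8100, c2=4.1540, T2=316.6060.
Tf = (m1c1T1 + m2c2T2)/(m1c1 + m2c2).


num = 25969.0081
den = 81.9536
Tf = 316.8747 K

316.8747 K


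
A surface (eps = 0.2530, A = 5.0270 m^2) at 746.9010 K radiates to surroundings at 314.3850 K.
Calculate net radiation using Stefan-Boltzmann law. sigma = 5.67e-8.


T^4 = 3.1121e+11
Tsurr^4 = 9.7689e+09
Q = 0.2530 * 5.67e-8 * 5.0270 * 3.0144e+11 = 21737.6932 W

21737.6932 W


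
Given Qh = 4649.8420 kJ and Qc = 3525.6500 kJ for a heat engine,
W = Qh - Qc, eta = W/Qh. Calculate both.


W = 4649.8420 - 3525.6500 = 1124.1920 kJ
eta = 1124.1920 / 4649.8420 = 0.2418 = 24.1770%

W = 1124.1920 kJ, eta = 24.1770%


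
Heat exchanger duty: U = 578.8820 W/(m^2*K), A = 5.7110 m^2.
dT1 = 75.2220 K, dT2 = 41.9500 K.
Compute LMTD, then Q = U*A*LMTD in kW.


LMTD = 56.9760 K
Q = 578.8820 * 5.7110 * 56.9760 = 188362.3350 W = 188.3623 kW

188.3623 kW


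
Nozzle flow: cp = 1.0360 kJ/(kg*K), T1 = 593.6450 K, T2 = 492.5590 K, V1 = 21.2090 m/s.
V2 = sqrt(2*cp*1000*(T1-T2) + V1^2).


dT = 101.0860 K
2*cp*1000*dT = 209450.1920
V1^2 = 449.8217
V2 = sqrt(209900.0137) = 458.1485 m/s

458.1485 m/s


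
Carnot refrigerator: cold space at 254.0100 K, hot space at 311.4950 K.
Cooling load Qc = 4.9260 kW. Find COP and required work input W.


COP = 254.0100 / 57.4850 = 4.4187
W = 4.9260 / 4.4187 = 1.1148 kW

COP = 4.4187, W = 1.1148 kW


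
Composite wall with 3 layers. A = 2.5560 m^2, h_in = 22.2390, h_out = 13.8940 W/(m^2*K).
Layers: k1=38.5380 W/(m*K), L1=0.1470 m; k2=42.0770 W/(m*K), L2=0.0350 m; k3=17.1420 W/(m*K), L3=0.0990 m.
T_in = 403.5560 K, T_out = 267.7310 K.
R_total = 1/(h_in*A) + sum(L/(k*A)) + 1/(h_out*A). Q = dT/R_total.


R_conv_in = 1/(22.2390*2.5560) = 0.0176
R_1 = 0.1470/(38.5380*2.5560) = 0.0015
R_2 = 0.0350/(42.0770*2.5560) = 0.0003
R_3 = 0.0990/(17.1420*2.5560) = 0.0023
R_conv_out = 1/(13.8940*2.5560) = 0.0282
R_total = 0.0498 K/W
Q = 135.8250 / 0.0498 = 2725.8618 W

R_total = 0.0498 K/W, Q = 2725.8618 W


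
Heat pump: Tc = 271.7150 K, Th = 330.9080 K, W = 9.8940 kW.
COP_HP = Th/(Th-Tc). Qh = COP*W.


COP = 330.9080 / 59.1930 = 5.5903
Qh = 5.5903 * 9.8940 = 55.3107 kW

COP = 5.5903, Qh = 55.3107 kW


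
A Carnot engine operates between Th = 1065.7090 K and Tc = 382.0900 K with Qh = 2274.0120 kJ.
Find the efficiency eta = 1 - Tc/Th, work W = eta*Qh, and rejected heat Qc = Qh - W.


eta = 1 - 382.0900/1065.7090 = 0.6415
W = 0.6415 * 2274.0120 = 1458.7076 kJ
Qc = 2274.0120 - 1458.7076 = 815.3044 kJ

eta = 64.1469%, W = 1458.7076 kJ, Qc = 815.3044 kJ


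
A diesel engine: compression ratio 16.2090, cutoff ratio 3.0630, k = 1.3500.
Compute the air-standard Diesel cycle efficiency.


r^(k-1) = 2.6510
rc^k = 4.5321
eta = 0.5216 = 52.1608%

52.1608%


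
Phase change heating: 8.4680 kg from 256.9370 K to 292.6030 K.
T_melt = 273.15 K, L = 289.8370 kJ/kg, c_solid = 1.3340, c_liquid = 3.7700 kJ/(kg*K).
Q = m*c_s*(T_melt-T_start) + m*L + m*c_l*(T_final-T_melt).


Q1 (sensible, solid) = 8.4680 * 1.3340 * 16.2130 = 183.1471 kJ
Q2 (latent) = 8.4680 * 289.8370 = 2454.3397 kJ
Q3 (sensible, liquid) = 8.4680 * 3.7700 * 19.4530 = 621.0246 kJ
Q_total = 3258.5114 kJ

3258.5114 kJ


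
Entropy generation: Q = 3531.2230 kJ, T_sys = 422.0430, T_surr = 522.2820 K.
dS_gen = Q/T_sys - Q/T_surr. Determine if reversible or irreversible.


dS_sys = 3531.2230/422.0430 = 8.3670 kJ/K
dS_surr = -3531.2230/522.2820 = -6.7611 kJ/K
dS_gen = 8.3670 - 6.7611 = 1.6058 kJ/K (irreversible)

dS_gen = 1.6058 kJ/K, irreversible
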